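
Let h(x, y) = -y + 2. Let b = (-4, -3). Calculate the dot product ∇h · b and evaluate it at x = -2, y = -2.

∂h/∂x = 0
∂h/∂y = -1
∇h at (-2, -2) = (0, -1)
∇h · b = (0)(-4) + (-1)(-3) = 3

3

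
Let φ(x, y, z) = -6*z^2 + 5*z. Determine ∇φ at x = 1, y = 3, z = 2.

(0, 0, -19)

∂φ/∂x = 0
∂φ/∂y = 0
∂φ/∂z = -12*z + 5
∇φ = (0, 0, -12*z + 5)
At (1, 3, 2): (0, 0, -19).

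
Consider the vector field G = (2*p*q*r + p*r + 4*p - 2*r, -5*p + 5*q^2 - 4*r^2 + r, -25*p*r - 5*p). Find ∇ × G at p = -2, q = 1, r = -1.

(∇×G)₁ = ∂G₃/∂q − ∂G₂/∂r = 8*r - 1
(∇×G)₂ = ∂G₁/∂r − ∂G₃/∂p = 2*p*q + p + 25*r + 3
(∇×G)₃ = ∂G₂/∂p − ∂G₁/∂q = -2*p*r - 5
∇×G = (8*r - 1, 2*p*q + p + 25*r + 3, -2*p*r - 5)
At (-2, 1, -1): (-9, -28, -9).

(-9, -28, -9)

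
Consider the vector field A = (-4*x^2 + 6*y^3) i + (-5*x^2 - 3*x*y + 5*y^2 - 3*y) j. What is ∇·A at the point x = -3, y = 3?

∂A₁/∂x = -8*x
∂A₂/∂y = -3*x + 10*y - 3
∇·A = -11*x + 10*y - 3
At (-3, 3): 60.

60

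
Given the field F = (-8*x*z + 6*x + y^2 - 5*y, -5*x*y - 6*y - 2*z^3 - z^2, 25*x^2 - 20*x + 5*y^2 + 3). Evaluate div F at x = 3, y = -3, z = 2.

-31

∂F₁/∂x = -8*z + 6
∂F₂/∂y = -5*x - 6
∂F₃/∂z = 0
∇·F = -5*x - 8*z
At (3, -3, 2): -31.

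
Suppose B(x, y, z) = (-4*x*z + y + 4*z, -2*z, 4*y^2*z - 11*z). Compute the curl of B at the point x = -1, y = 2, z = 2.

(34, 8, -1)

(∇×B)₁ = ∂B₃/∂y − ∂B₂/∂z = 8*y*z + 2
(∇×B)₂ = ∂B₁/∂z − ∂B₃/∂x = -4*x + 4
(∇×B)₃ = ∂B₂/∂x − ∂B₁/∂y = -1
∇×B = (8*y*z + 2, -4*x + 4, -1)
At (-1, 2, 2): (34, 8, -1).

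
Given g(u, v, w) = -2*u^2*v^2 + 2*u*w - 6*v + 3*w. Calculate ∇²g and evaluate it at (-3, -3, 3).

∂²g/∂u² = -4*v^2
∂²g/∂v² = -4*u^2
∂²g/∂w² = 0
∇²g = -4*u^2 - 4*v^2
At (-3, -3, 3): -72.

-72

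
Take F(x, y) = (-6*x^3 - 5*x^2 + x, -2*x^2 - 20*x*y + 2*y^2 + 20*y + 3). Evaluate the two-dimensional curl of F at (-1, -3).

∂F₂/∂x = -4*x - 20*y
∂F₁/∂y = 0
Scalar curl = -4*x - 20*y
At (-1, -3): 64.

64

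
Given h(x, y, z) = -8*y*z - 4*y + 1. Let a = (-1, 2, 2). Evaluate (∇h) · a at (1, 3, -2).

∂h/∂x = 0
∂h/∂y = -8*z - 4
∂h/∂z = -8*y
∇h at (1, 3, -2) = (0, 12, -24)
∇h · a = (0)(-1) + (12)(2) + (-24)(2) = -24

-24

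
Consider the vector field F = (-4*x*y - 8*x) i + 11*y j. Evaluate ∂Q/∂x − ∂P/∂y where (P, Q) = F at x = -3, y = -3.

-12

∂F₂/∂x = 0
∂F₁/∂y = -4*x
Scalar curl = 4*x
At (-3, -3): -12.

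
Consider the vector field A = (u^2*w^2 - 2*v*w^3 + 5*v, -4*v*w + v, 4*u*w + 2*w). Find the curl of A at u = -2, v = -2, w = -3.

(∇×A)₁ = ∂A₃/∂v − ∂A₂/∂w = 4*v
(∇×A)₂ = ∂A₁/∂w − ∂A₃/∂u = 2*u^2*w - 6*v*w^2 - 4*w
(∇×A)₃ = ∂A₂/∂u − ∂A₁/∂v = 2*w^3 - 5
∇×A = (4*v, 2*u^2*w - 6*v*w^2 - 4*w, 2*w^3 - 5)
At (-2, -2, -3): (-8, 96, -59).

(-8, 96, -59)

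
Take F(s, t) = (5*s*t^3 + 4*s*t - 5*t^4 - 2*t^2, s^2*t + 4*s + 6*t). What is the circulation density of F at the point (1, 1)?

11

∂F₂/∂s = 2*s*t + 4
∂F₁/∂t = 15*s*t^2 + 4*s - 20*t^3 - 4*t
Scalar curl = -15*s*t^2 + 2*s*t - 4*s + 20*t^3 + 4*t + 4
At (1, 1): 11.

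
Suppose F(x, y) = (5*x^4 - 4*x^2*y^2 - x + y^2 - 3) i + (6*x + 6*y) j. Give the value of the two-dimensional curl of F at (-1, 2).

18

∂F₂/∂x = 6
∂F₁/∂y = -8*x^2*y + 2*y
Scalar curl = 8*x^2*y - 2*y + 6
At (-1, 2): 18.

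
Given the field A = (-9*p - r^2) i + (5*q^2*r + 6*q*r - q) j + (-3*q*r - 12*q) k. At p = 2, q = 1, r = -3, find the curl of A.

(∇×A)₁ = ∂A₃/∂q − ∂A₂/∂r = -5*q^2 - 6*q - 3*r - 12
(∇×A)₂ = ∂A₁/∂r − ∂A₃/∂p = -2*r
(∇×A)₃ = ∂A₂/∂p − ∂A₁/∂q = 0
∇×A = (-5*q^2 - 6*q - 3*r - 12, -2*r, 0)
At (2, 1, -3): (-14, 6, 0).

(-14, 6, 0)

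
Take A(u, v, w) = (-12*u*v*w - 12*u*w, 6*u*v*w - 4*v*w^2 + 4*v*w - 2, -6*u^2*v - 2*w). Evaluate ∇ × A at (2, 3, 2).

(∇×A)₁ = ∂A₃/∂v − ∂A₂/∂w = -6*u^2 - 6*u*v + 8*v*w - 4*v
(∇×A)₂ = ∂A₁/∂w − ∂A₃/∂u = -12*u
(∇×A)₃ = ∂A₂/∂u − ∂A₁/∂v = 12*u*w + 6*v*w
∇×A = (-6*u^2 - 6*u*v + 8*v*w - 4*v, -12*u, 12*u*w + 6*v*w)
At (2, 3, 2): (-24, -24, 84).

(-24, -24, 84)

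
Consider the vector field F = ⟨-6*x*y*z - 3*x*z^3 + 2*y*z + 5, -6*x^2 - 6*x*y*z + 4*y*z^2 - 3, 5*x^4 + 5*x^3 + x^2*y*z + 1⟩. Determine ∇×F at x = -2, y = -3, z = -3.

(∇×F)₁ = ∂F₃/∂y − ∂F₂/∂z = x^2*z + 6*x*y - 8*y*z
(∇×F)₂ = ∂F₁/∂z − ∂F₃/∂x = -20*x^3 - 15*x^2 - 2*x*y*z - 6*x*y - 9*x*z^2 + 2*y
(∇×F)₃ = ∂F₂/∂x − ∂F₁/∂y = 6*x*z - 12*x - 6*y*z - 2*z
∇×F = (x^2*z + 6*x*y - 8*y*z, -20*x^3 - 15*x^2 - 2*x*y*z - 6*x*y - 9*x*z^2 + 2*y, 6*x*z - 12*x - 6*y*z - 2*z)
At (-2, -3, -3): (-48, 256, 12).

(-48, 256, 12)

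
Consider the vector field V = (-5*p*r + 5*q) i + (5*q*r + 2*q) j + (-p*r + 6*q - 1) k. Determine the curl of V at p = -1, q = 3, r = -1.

(∇×V)₁ = ∂V₃/∂q − ∂V₂/∂r = -5*q + 6
(∇×V)₂ = ∂V₁/∂r − ∂V₃/∂p = -5*p + r
(∇×V)₃ = ∂V₂/∂p − ∂V₁/∂q = -5
∇×V = (-5*q + 6, -5*p + r, -5)
At (-1, 3, -1): (-9, 4, -5).

(-9, 4, -5)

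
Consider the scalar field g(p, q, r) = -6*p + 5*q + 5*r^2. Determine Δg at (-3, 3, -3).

∂²g/∂p² = 0
∂²g/∂q² = 0
∂²g/∂r² = 10
∇²g = 10
At (-3, 3, -3): 10.

10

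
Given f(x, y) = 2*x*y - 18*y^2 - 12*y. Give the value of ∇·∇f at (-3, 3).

∂²f/∂x² = 0
∂²f/∂y² = -36
∇²f = -36
At (-3, 3): -36.

-36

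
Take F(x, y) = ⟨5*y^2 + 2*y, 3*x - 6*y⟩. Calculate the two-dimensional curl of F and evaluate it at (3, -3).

∂F₂/∂x = 3
∂F₁/∂y = 10*y + 2
Scalar curl = -10*y + 1
At (3, -3): 31.

31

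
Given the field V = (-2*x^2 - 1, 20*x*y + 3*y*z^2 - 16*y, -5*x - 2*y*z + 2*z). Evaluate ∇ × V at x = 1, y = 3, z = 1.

(∇×V)₁ = ∂V₃/∂y − ∂V₂/∂z = -6*y*z - 2*z
(∇×V)₂ = ∂V₁/∂z − ∂V₃/∂x = 5
(∇×V)₃ = ∂V₂/∂x − ∂V₁/∂y = 20*y
∇×V = (-6*y*z - 2*z, 5, 20*y)
At (1, 3, 1): (-20, 5, 60).

(-20, 5, 60)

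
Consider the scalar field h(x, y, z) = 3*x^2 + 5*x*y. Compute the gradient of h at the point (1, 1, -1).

(11, 5, 0)

∂h/∂x = 6*x + 5*y
∂h/∂y = 5*x
∂h/∂z = 0
∇h = (6*x + 5*y, 5*x, 0)
At (1, 1, -1): (11, 5, 0).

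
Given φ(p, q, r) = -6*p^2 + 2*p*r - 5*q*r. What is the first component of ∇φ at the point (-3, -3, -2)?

32

(∇φ)_1 = ∂φ/∂p = -12*p + 2*r
At (-3, -3, -2): 32.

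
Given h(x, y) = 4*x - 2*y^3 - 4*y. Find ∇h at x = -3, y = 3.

(4, -58)

∂h/∂x = 4
∂h/∂y = -6*y^2 - 4
∇h = (4, -6*y^2 - 4)
At (-3, 3): (4, -58).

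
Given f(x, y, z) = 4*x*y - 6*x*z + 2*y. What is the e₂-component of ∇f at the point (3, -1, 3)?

14

(∇f)_2 = ∂f/∂y = 4*x + 2
At (3, -1, 3): 14.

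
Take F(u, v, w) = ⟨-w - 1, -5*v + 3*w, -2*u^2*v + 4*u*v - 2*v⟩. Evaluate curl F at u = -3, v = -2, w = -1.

(∇×F)₁ = ∂F₃/∂v − ∂F₂/∂w = -2*u^2 + 4*u - 5
(∇×F)₂ = ∂F₁/∂w − ∂F₃/∂u = 4*u*v - 4*v - 1
(∇×F)₃ = ∂F₂/∂u − ∂F₁/∂v = 0
∇×F = (-2*u^2 + 4*u - 5, 4*u*v - 4*v - 1, 0)
At (-3, -2, -1): (-35, 31, 0).

(-35, 31, 0)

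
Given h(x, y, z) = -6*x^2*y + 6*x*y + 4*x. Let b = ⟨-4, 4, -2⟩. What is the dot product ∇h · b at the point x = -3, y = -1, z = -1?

∂h/∂x = -12*x*y + 6*y + 4
∂h/∂y = -6*x^2 + 6*x
∂h/∂z = 0
∇h at (-3, -1, -1) = (-38, -72, 0)
∇h · b = (-38)(-4) + (-72)(4) + (0)(-2) = -136

-136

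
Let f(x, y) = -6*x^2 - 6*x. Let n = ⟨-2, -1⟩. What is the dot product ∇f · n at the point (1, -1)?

36

∂f/∂x = -12*x - 6
∂f/∂y = 0
∇f at (1, -1) = (-18, 0)
∇f · n = (-18)(-2) + (0)(-1) = 36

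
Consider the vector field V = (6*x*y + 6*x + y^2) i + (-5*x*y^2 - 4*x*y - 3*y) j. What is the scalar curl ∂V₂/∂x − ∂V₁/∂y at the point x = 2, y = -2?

-20

∂V₂/∂x = -5*y^2 - 4*y
∂V₁/∂y = 6*x + 2*y
Scalar curl = -6*x - 5*y^2 - 6*y
At (2, -2): -20.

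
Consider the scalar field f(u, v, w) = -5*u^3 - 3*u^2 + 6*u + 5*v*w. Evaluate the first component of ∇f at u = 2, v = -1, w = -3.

(∇f)_1 = ∂f/∂u = -15*u^2 - 6*u + 6
At (2, -1, -3): -66.

-66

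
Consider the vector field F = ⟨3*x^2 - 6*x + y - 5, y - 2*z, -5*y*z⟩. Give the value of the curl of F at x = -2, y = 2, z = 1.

(-3, 0, -1)

(∇×F)₁ = ∂F₃/∂y − ∂F₂/∂z = -5*z + 2
(∇×F)₂ = ∂F₁/∂z − ∂F₃/∂x = 0
(∇×F)₃ = ∂F₂/∂x − ∂F₁/∂y = -1
∇×F = (-5*z + 2, 0, -1)
At (-2, 2, 1): (-3, 0, -1).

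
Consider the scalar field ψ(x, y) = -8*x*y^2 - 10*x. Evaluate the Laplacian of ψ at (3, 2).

∂²ψ/∂x² = 0
∂²ψ/∂y² = -16*x
∇²ψ = -16*x
At (3, 2): -48.

-48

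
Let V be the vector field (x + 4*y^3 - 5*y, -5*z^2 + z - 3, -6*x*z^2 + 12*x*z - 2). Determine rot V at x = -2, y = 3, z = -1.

(∇×V)₁ = ∂V₃/∂y − ∂V₂/∂z = 10*z - 1
(∇×V)₂ = ∂V₁/∂z − ∂V₃/∂x = 6*z^2 - 12*z
(∇×V)₃ = ∂V₂/∂x − ∂V₁/∂y = -12*y^2 + 5
∇×V = (10*z - 1, 6*z^2 - 12*z, -12*y^2 + 5)
At (-2, 3, -1): (-11, 18, -103).

(-11, 18, -103)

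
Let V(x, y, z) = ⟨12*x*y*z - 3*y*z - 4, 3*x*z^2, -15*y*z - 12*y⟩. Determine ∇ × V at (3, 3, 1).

(-45, 99, -30)

(∇×V)₁ = ∂V₃/∂y − ∂V₂/∂z = -6*x*z - 15*z - 12
(∇×V)₂ = ∂V₁/∂z − ∂V₃/∂x = 12*x*y - 3*y
(∇×V)₃ = ∂V₂/∂x − ∂V₁/∂y = -12*x*z + 3*z^2 + 3*z
∇×V = (-6*x*z - 15*z - 12, 12*x*y - 3*y, -12*x*z + 3*z^2 + 3*z)
At (3, 3, 1): (-45, 99, -30).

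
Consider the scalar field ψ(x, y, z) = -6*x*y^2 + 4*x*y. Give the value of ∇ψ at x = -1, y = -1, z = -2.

∂ψ/∂x = -6*y^2 + 4*y
∂ψ/∂y = -12*x*y + 4*x
∂ψ/∂z = 0
∇ψ = (-6*y^2 + 4*y, -12*x*y + 4*x, 0)
At (-1, -1, -2): (-10, -16, 0).

(-10, -16, 0)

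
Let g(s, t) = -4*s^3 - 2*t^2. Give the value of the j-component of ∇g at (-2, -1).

(∇g)_2 = ∂g/∂t = -4*t
At (-2, -1): 4.

4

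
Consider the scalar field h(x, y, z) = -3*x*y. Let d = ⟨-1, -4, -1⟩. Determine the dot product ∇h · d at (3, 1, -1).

∂h/∂x = -3*y
∂h/∂y = -3*x
∂h/∂z = 0
∇h at (3, 1, -1) = (-3, -9, 0)
∇h · d = (-3)(-1) + (-9)(-4) + (0)(-1) = 39

39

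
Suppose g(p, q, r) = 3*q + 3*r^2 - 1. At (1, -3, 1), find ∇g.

∂g/∂p = 0
∂g/∂q = 3
∂g/∂r = 6*r
∇g = (0, 3, 6*r)
At (1, -3, 1): (0, 3, 6).

(0, 3, 6)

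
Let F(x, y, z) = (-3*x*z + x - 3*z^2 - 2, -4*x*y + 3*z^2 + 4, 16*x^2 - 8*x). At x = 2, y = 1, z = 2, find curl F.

(-12, -74, -4)

(∇×F)₁ = ∂F₃/∂y − ∂F₂/∂z = -6*z
(∇×F)₂ = ∂F₁/∂z − ∂F₃/∂x = -35*x - 6*z + 8
(∇×F)₃ = ∂F₂/∂x − ∂F₁/∂y = -4*y
∇×F = (-6*z, -35*x - 6*z + 8, -4*y)
At (2, 1, 2): (-12, -74, -4).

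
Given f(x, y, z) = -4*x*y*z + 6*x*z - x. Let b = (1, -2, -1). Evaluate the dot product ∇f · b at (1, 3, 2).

9

∂f/∂x = -4*y*z + 6*z - 1
∂f/∂y = -4*x*z
∂f/∂z = -4*x*y + 6*x
∇f at (1, 3, 2) = (-13, -8, -6)
∇f · b = (-13)(1) + (-8)(-2) + (-6)(-1) = 9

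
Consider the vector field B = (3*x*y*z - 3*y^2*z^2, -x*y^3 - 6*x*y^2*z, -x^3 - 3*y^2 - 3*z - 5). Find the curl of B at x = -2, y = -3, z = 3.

(-90, -132, -279)

(∇×B)₁ = ∂B₃/∂y − ∂B₂/∂z = 6*x*y^2 - 6*y
(∇×B)₂ = ∂B₁/∂z − ∂B₃/∂x = 3*x^2 + 3*x*y - 6*y^2*z
(∇×B)₃ = ∂B₂/∂x − ∂B₁/∂y = -3*x*z - y^3 - 6*y^2*z + 6*y*z^2
∇×B = (6*x*y^2 - 6*y, 3*x^2 + 3*x*y - 6*y^2*z, -3*x*z - y^3 - 6*y^2*z + 6*y*z^2)
At (-2, -3, 3): (-90, -132, -279).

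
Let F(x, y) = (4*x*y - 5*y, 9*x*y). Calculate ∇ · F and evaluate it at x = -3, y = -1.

-31

∂F₁/∂x = 4*y
∂F₂/∂y = 9*x
∇·F = 9*x + 4*y
At (-3, -1): -31.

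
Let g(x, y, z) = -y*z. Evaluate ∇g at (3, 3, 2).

∂g/∂x = 0
∂g/∂y = -z
∂g/∂z = -y
∇g = (0, -z, -y)
At (3, 3, 2): (0, -2, -3).

(0, -2, -3)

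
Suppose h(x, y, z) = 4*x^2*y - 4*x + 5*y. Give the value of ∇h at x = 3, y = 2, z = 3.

(44, 41, 0)

∂h/∂x = 8*x*y - 4
∂h/∂y = 4*x^2 + 5
∂h/∂z = 0
∇h = (8*x*y - 4, 4*x^2 + 5, 0)
At (3, 2, 3): (44, 41, 0).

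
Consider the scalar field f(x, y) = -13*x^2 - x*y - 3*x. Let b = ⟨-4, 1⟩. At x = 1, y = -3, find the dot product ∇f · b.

103

∂f/∂x = -26*x - y - 3
∂f/∂y = -x
∇f at (1, -3) = (-26, -1)
∇f · b = (-26)(-4) + (-1)(1) = 103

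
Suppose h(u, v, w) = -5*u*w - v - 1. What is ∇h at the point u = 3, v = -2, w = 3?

∂h/∂u = -5*w
∂h/∂v = -1
∂h/∂w = -5*u
∇h = (-5*w, -1, -5*u)
At (3, -2, 3): (-15, -1, -15).

(-15, -1, -15)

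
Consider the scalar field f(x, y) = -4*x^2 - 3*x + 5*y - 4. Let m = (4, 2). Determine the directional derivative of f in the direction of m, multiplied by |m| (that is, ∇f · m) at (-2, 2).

∂f/∂x = -8*x - 3
∂f/∂y = 5
∇f at (-2, 2) = (13, 5)
∇f · m = (13)(4) + (5)(2) = 62

62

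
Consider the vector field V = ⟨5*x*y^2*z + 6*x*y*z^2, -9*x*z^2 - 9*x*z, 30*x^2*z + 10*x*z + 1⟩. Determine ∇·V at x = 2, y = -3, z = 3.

∂V₁/∂x = 5*y^2*z + 6*y*z^2
∂V₂/∂y = 0
∂V₃/∂z = 30*x^2 + 10*x
∇·V = 30*x^2 + 10*x + 5*y^2*z + 6*y*z^2
At (2, -3, 3): 113.

113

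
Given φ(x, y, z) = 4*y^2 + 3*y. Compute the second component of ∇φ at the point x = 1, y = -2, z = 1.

(∇φ)_2 = ∂φ/∂y = 8*y + 3
At (1, -2, 1): -13.

-13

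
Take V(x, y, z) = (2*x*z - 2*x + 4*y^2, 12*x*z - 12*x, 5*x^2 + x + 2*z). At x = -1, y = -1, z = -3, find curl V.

(12, 7, -40)

(∇×V)₁ = ∂V₃/∂y − ∂V₂/∂z = -12*x
(∇×V)₂ = ∂V₁/∂z − ∂V₃/∂x = -8*x - 1
(∇×V)₃ = ∂V₂/∂x − ∂V₁/∂y = -8*y + 12*z - 12
∇×V = (-12*x, -8*x - 1, -8*y + 12*z - 12)
At (-1, -1, -3): (12, 7, -40).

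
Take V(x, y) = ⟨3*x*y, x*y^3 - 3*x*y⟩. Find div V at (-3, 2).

∂V₁/∂x = 3*y
∂V₂/∂y = 3*x*y^2 - 3*x
∇·V = 3*x*y^2 - 3*x + 3*y
At (-3, 2): -21.

-21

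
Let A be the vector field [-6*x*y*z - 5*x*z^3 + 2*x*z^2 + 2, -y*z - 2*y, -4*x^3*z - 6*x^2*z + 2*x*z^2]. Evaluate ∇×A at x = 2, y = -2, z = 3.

(-2, -24, 36)

(∇×A)₁ = ∂A₃/∂y − ∂A₂/∂z = y
(∇×A)₂ = ∂A₁/∂z − ∂A₃/∂x = 12*x^2*z - 6*x*y - 15*x*z^2 + 16*x*z - 2*z^2
(∇×A)₃ = ∂A₂/∂x − ∂A₁/∂y = 6*x*z
∇×A = (y, 12*x^2*z - 6*x*y - 15*x*z^2 + 16*x*z - 2*z^2, 6*x*z)
At (2, -2, 3): (-2, -24, 36).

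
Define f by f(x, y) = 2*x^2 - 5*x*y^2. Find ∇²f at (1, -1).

∂²f/∂x² = 4
∂²f/∂y² = -10*x
∇²f = -10*x + 4
At (1, -1): -6.

-6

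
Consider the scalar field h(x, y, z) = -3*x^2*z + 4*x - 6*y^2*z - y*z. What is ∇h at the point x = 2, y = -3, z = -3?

∂h/∂x = -6*x*z + 4
∂h/∂y = -12*y*z - z
∂h/∂z = -3*x^2 - 6*y^2 - y
∇h = (-6*x*z + 4, -12*y*z - z, -3*x^2 - 6*y^2 - y)
At (2, -3, -3): (40, -105, -63).

(40, -105, -63)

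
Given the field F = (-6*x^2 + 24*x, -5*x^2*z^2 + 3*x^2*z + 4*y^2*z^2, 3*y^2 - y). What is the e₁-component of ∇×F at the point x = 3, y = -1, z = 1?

(∇×F)_1 = ∂F₃/∂y − ∂F₂/∂z
= 6*y - 1 − (-10*x^2*z + 3*x^2 + 8*y^2*z)
= 10*x^2*z - 3*x^2 - 8*y^2*z + 6*y - 1
At (3, -1, 1): 48.

48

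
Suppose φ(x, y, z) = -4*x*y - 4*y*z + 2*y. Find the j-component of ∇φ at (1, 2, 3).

-14

(∇φ)_2 = ∂φ/∂y = -4*x - 4*z + 2
At (1, 2, 3): -14.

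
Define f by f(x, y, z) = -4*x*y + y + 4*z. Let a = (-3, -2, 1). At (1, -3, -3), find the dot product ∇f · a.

-26

∂f/∂x = -4*y
∂f/∂y = -4*x + 1
∂f/∂z = 4
∇f at (1, -3, -3) = (12, -3, 4)
∇f · a = (12)(-3) + (-3)(-2) + (4)(1) = -26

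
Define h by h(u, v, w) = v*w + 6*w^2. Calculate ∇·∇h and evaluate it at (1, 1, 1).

12

∂²h/∂u² = 0
∂²h/∂v² = 0
∂²h/∂w² = 12
∇²h = 12
At (1, 1, 1): 12.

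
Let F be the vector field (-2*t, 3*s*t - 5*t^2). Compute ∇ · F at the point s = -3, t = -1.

1

∂F₁/∂s = 0
∂F₂/∂t = 3*s - 10*t
∇·F = 3*s - 10*t
At (-3, -1): 1.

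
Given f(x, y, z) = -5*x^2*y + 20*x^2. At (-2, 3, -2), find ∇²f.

∂²f/∂x² = 10*(-y + 4)
∂²f/∂y² = 0
∂²f/∂z² = 0
∇²f = -10*y + 40
At (-2, 3, -2): 10.

10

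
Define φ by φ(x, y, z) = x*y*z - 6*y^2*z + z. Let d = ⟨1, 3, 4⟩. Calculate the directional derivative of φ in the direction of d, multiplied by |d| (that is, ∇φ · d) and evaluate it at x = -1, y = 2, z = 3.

-319

∂φ/∂x = y*z
∂φ/∂y = x*z - 12*y*z
∂φ/∂z = x*y - 6*y^2 + 1
∇φ at (-1, 2, 3) = (6, -75, -25)
∇φ · d = (6)(1) + (-75)(3) + (-25)(4) = -319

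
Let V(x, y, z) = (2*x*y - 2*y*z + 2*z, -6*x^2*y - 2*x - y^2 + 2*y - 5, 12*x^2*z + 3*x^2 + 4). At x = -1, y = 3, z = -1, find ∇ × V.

(0, -22, 34)

(∇×V)₁ = ∂V₃/∂y − ∂V₂/∂z = 0
(∇×V)₂ = ∂V₁/∂z − ∂V₃/∂x = -24*x*z - 6*x - 2*y + 2
(∇×V)₃ = ∂V₂/∂x − ∂V₁/∂y = -12*x*y - 2*x + 2*z - 2
∇×V = (0, -24*x*z - 6*x - 2*y + 2, -12*x*y - 2*x + 2*z - 2)
At (-1, 3, -1): (0, -22, 34).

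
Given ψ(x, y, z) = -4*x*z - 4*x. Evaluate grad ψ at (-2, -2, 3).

(-16, 0, 8)

∂ψ/∂x = -4*z - 4
∂ψ/∂y = 0
∂ψ/∂z = -4*x
∇ψ = (-4*z - 4, 0, -4*x)
At (-2, -2, 3): (-16, 0, 8).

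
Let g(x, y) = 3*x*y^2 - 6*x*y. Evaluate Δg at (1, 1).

∂²g/∂x² = 0
∂²g/∂y² = 6*x
∇²g = 6*x
At (1, 1): 6.

6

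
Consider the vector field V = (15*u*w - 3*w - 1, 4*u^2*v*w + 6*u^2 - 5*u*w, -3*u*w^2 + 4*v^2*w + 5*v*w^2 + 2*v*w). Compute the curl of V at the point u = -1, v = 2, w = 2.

(43, -6, -54)

(∇×V)₁ = ∂V₃/∂v − ∂V₂/∂w = -4*u^2*v + 5*u + 8*v*w + 5*w^2 + 2*w
(∇×V)₂ = ∂V₁/∂w − ∂V₃/∂u = 15*u + 3*w^2 - 3
(∇×V)₃ = ∂V₂/∂u − ∂V₁/∂v = 8*u*v*w + 12*u - 5*w
∇×V = (-4*u^2*v + 5*u + 8*v*w + 5*w^2 + 2*w, 15*u + 3*w^2 - 3, 8*u*v*w + 12*u - 5*w)
At (-1, 2, 2): (43, -6, -54).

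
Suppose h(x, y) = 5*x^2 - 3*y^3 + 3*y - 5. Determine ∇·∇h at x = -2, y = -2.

46

∂²h/∂x² = 10
∂²h/∂y² = -18*y
∇²h = -18*y + 10
At (-2, -2): 46.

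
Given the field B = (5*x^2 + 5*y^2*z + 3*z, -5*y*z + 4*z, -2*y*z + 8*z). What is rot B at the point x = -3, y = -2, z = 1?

(∇×B)₁ = ∂B₃/∂y − ∂B₂/∂z = 5*y - 2*z - 4
(∇×B)₂ = ∂B₁/∂z − ∂B₃/∂x = 5*y^2 + 3
(∇×B)₃ = ∂B₂/∂x − ∂B₁/∂y = -10*y*z
∇×B = (5*y - 2*z - 4, 5*y^2 + 3, -10*y*z)
At (-3, -2, 1): (-16, 23, 20).

(-16, 23, 20)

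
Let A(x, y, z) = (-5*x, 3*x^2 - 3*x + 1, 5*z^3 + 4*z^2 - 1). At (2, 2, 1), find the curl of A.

(0, 0, 9)

(∇×A)₁ = ∂A₃/∂y − ∂A₂/∂z = 0
(∇×A)₂ = ∂A₁/∂z − ∂A₃/∂x = 0
(∇×A)₃ = ∂A₂/∂x − ∂A₁/∂y = 6*x - 3
∇×A = (0, 0, 6*x - 3)
At (2, 2, 1): (0, 0, 9).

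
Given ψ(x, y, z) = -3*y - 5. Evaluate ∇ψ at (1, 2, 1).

∂ψ/∂x = 0
∂ψ/∂y = -3
∂ψ/∂z = 0
∇ψ = (0, -3, 0)
At (1, 2, 1): (0, -3, 0).

(0, -3, 0)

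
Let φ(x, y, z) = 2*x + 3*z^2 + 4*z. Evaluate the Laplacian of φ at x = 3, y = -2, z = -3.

∂²φ/∂x² = 0
∂²φ/∂y² = 0
∂²φ/∂z² = 6
∇²φ = 6
At (3, -2, -3): 6.

6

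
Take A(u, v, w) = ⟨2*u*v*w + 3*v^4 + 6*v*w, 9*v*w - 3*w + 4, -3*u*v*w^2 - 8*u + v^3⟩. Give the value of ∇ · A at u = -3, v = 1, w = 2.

∂A₁/∂u = 2*v*w
∂A₂/∂v = 9*w
∂A₃/∂w = -6*u*v*w
∇·A = -6*u*v*w + 2*v*w + 9*w
At (-3, 1, 2): 58.

58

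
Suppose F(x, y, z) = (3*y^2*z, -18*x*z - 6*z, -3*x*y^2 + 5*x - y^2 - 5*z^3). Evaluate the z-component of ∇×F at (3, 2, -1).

30

(∇×F)_3 = ∂F₂/∂x − ∂F₁/∂y
= -18*z − (6*y*z)
= -6*y*z - 18*z
At (3, 2, -1): 30.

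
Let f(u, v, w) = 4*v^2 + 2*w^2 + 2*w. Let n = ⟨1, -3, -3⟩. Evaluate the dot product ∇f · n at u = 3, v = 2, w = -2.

-30

∂f/∂u = 0
∂f/∂v = 8*v
∂f/∂w = 4*w + 2
∇f at (3, 2, -2) = (0, 16, -6)
∇f · n = (0)(1) + (16)(-3) + (-6)(-3) = -30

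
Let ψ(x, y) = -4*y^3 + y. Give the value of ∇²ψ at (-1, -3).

∂²ψ/∂x² = 0
∂²ψ/∂y² = -24*y
∇²ψ = -24*y
At (-1, -3): 72.

72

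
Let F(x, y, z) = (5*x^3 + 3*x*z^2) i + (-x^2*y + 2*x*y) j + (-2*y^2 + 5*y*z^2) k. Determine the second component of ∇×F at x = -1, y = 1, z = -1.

6

(∇×F)_2 = ∂F₁/∂z − ∂F₃/∂x
= 6*x*z − (0)
= 6*x*z
At (-1, 1, -1): 6.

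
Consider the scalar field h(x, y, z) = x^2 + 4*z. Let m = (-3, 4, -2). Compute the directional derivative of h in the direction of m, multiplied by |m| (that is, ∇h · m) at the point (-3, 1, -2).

∂h/∂x = 2*x
∂h/∂y = 0
∂h/∂z = 4
∇h at (-3, 1, -2) = (-6, 0, 4)
∇h · m = (-6)(-3) + (0)(4) + (4)(-2) = 10

10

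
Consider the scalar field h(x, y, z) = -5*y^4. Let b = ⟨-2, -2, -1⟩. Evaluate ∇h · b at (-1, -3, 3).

∂h/∂x = 0
∂h/∂y = -20*y^3
∂h/∂z = 0
∇h at (-1, -3, 3) = (0, 540, 0)
∇h · b = (0)(-2) + (540)(-2) + (0)(-1) = -1080

-1080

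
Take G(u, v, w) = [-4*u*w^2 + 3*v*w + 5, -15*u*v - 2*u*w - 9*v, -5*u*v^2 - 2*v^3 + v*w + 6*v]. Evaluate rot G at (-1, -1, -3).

(∇×G)₁ = ∂G₃/∂v − ∂G₂/∂w = -10*u*v + 2*u - 6*v^2 + w + 6
(∇×G)₂ = ∂G₁/∂w − ∂G₃/∂u = -8*u*w + 5*v^2 + 3*v
(∇×G)₃ = ∂G₂/∂u − ∂G₁/∂v = -15*v - 5*w
∇×G = (-10*u*v + 2*u - 6*v^2 + w + 6, -8*u*w + 5*v^2 + 3*v, -15*v - 5*w)
At (-1, -1, -3): (-15, -22, 30).

(-15, -22, 30)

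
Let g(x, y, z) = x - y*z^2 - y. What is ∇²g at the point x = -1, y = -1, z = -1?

∂²g/∂x² = 0
∂²g/∂y² = 0
∂²g/∂z² = -2*y
∇²g = -2*y
At (-1, -1, -1): 2.

2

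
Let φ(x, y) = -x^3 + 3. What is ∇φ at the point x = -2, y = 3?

∂φ/∂x = -3*x^2
∂φ/∂y = 0
∇φ = (-3*x^2, 0)
At (-2, 3): (-12, 0).

(-12, 0)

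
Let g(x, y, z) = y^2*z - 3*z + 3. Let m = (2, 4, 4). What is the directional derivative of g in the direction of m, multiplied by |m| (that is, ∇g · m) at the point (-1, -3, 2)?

∂g/∂x = 0
∂g/∂y = 2*y*z
∂g/∂z = y^2 - 3
∇g at (-1, -3, 2) = (0, -12, 6)
∇g · m = (0)(2) + (-12)(4) + (6)(4) = -24

-24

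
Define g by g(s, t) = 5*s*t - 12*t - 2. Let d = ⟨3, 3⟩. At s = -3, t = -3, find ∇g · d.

-126

∂g/∂s = 5*t
∂g/∂t = 5*s - 12
∇g at (-3, -3) = (-15, -27)
∇g · d = (-15)(3) + (-27)(3) = -126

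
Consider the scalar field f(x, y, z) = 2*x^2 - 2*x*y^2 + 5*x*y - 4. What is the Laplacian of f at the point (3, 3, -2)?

-8

∂²f/∂x² = 4
∂²f/∂y² = -4*x
∂²f/∂z² = 0
∇²f = -4*x + 4
At (3, 3, -2): -8.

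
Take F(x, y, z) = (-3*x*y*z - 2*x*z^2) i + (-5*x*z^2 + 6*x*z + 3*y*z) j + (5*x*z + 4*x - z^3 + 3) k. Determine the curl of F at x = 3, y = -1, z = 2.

(45, -29, 10)

(∇×F)₁ = ∂F₃/∂y − ∂F₂/∂z = 10*x*z - 6*x - 3*y
(∇×F)₂ = ∂F₁/∂z − ∂F₃/∂x = -3*x*y - 4*x*z - 5*z - 4
(∇×F)₃ = ∂F₂/∂x − ∂F₁/∂y = 3*x*z - 5*z^2 + 6*z
∇×F = (10*x*z - 6*x - 3*y, -3*x*y - 4*x*z - 5*z - 4, 3*x*z - 5*z^2 + 6*z)
At (3, -1, 2): (45, -29, 10).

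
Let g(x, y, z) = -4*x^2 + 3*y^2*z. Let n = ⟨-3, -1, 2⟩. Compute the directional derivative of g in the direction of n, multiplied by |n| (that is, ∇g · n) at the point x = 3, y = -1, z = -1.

∂g/∂x = -8*x
∂g/∂y = 6*y*z
∂g/∂z = 3*y^2
∇g at (3, -1, -1) = (-24, 6, 3)
∇g · n = (-24)(-3) + (6)(-1) + (3)(2) = 72

72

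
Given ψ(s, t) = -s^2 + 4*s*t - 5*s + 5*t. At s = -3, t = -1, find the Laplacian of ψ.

∂²ψ/∂s² = -2
∂²ψ/∂t² = 0
∇²ψ = -2
At (-3, -1): -2.

-2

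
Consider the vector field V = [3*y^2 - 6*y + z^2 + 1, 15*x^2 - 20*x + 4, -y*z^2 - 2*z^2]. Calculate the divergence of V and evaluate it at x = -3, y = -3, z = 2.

∂V₁/∂x = 0
∂V₂/∂y = 0
∂V₃/∂z = -2*y*z - 4*z
∇·V = -2*y*z - 4*z
At (-3, -3, 2): 4.

4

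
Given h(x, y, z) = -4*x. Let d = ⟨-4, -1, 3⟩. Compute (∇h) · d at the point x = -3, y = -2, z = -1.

∂h/∂x = -4
∂h/∂y = 0
∂h/∂z = 0
∇h at (-3, -2, -1) = (-4, 0, 0)
∇h · d = (-4)(-4) + (0)(-1) + (0)(3) = 16

16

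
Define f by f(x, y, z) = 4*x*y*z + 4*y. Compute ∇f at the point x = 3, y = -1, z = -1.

∂f/∂x = 4*y*z
∂f/∂y = 4*x*z + 4
∂f/∂z = 4*x*y
∇f = (4*y*z, 4*x*z + 4, 4*x*y)
At (3, -1, -1): (4, -8, -12).

(4, -8, -12)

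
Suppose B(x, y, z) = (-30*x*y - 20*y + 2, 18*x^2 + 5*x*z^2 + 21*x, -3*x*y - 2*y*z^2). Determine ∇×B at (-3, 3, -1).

(-23, 9, -152)

(∇×B)₁ = ∂B₃/∂y − ∂B₂/∂z = -10*x*z - 3*x - 2*z^2
(∇×B)₂ = ∂B₁/∂z − ∂B₃/∂x = 3*y
(∇×B)₃ = ∂B₂/∂x − ∂B₁/∂y = 66*x + 5*z^2 + 41
∇×B = (-10*x*z - 3*x - 2*z^2, 3*y, 66*x + 5*z^2 + 41)
At (-3, 3, -1): (-23, 9, -152).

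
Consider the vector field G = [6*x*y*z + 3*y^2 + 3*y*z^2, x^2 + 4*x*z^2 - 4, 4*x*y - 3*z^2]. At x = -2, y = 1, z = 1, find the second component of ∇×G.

-10

(∇×G)_2 = ∂G₁/∂z − ∂G₃/∂x
= 6*x*y + 6*y*z − (4*y)
= 6*x*y + 6*y*z - 4*y
At (-2, 1, 1): -10.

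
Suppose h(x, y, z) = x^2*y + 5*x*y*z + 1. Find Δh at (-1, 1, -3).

∂²h/∂x² = 2*y
∂²h/∂y² = 0
∂²h/∂z² = 0
∇²h = 2*y
At (-1, 1, -3): 2.

2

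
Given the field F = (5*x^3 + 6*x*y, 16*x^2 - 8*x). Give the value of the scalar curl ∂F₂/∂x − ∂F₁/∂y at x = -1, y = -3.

-34

∂F₂/∂x = 32*x - 8
∂F₁/∂y = 6*x
Scalar curl = 26*x - 8
At (-1, -3): -34.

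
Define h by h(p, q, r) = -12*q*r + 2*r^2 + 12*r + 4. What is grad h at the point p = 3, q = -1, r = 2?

(0, -24, 32)

∂h/∂p = 0
∂h/∂q = -12*r
∂h/∂r = -12*q + 4*r + 12
∇h = (0, -12*r, -12*q + 4*r + 12)
At (3, -1, 2): (0, -24, 32).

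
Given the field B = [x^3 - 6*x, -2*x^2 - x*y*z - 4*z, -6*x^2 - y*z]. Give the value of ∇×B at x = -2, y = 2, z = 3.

(∇×B)₁ = ∂B₃/∂y − ∂B₂/∂z = x*y - z + 4
(∇×B)₂ = ∂B₁/∂z − ∂B₃/∂x = 12*x
(∇×B)₃ = ∂B₂/∂x − ∂B₁/∂y = -4*x - y*z
∇×B = (x*y - z + 4, 12*x, -4*x - y*z)
At (-2, 2, 3): (-3, -24, 2).

(-3, -24, 2)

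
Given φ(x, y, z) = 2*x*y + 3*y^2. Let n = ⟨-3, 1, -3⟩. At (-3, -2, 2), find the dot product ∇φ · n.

-6

∂φ/∂x = 2*y
∂φ/∂y = 2*x + 6*y
∂φ/∂z = 0
∇φ at (-3, -2, 2) = (-4, -18, 0)
∇φ · n = (-4)(-3) + (-18)(1) + (0)(-3) = -6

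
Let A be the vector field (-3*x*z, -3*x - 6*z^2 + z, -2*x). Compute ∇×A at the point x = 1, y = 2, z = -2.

(∇×A)₁ = ∂A₃/∂y − ∂A₂/∂z = 12*z - 1
(∇×A)₂ = ∂A₁/∂z − ∂A₃/∂x = -3*x + 2
(∇×A)₃ = ∂A₂/∂x − ∂A₁/∂y = -3
∇×A = (12*z - 1, -3*x + 2, -3)
At (1, 2, -2): (-25, -1, -3).

(-25, -1, -3)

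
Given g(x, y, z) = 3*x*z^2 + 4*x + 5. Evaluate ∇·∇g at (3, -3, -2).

∂²g/∂x² = 0
∂²g/∂y² = 0
∂²g/∂z² = 6*x
∇²g = 6*x
At (3, -3, -2): 18.

18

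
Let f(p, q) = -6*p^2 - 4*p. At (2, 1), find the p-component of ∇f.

-28

(∇f)_1 = ∂f/∂p = -12*p - 4
At (2, 1): -28.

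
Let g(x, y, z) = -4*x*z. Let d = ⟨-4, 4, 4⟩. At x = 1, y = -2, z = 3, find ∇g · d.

∂g/∂x = -4*z
∂g/∂y = 0
∂g/∂z = -4*x
∇g at (1, -2, 3) = (-12, 0, -4)
∇g · d = (-12)(-4) + (0)(4) + (-4)(4) = 32

32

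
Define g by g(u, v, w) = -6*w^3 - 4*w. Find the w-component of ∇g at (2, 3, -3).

-166

(∇g)_3 = ∂g/∂w = -18*w^2 - 4
At (2, 3, -3): -166.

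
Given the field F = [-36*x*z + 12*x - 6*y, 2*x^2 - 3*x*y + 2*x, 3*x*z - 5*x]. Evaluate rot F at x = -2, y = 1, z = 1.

(∇×F)₁ = ∂F₃/∂y − ∂F₂/∂z = 0
(∇×F)₂ = ∂F₁/∂z − ∂F₃/∂x = -36*x - 3*z + 5
(∇×F)₃ = ∂F₂/∂x − ∂F₁/∂y = 4*x - 3*y + 8
∇×F = (0, -36*x - 3*z + 5, 4*x - 3*y + 8)
At (-2, 1, 1): (0, 74, -3).

(0, 74, -3)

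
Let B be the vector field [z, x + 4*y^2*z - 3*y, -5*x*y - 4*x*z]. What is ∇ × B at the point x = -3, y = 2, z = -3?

(∇×B)₁ = ∂B₃/∂y − ∂B₂/∂z = -5*x - 4*y^2
(∇×B)₂ = ∂B₁/∂z − ∂B₃/∂x = 5*y + 4*z + 1
(∇×B)₃ = ∂B₂/∂x − ∂B₁/∂y = 1
∇×B = (-5*x - 4*y^2, 5*y + 4*z + 1, 1)
At (-3, 2, -3): (-1, -1, 1).

(-1, -1, 1)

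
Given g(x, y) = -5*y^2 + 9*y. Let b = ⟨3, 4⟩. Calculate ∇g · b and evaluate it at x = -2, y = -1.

∂g/∂x = 0
∂g/∂y = -10*y + 9
∇g at (-2, -1) = (0, 19)
∇g · b = (0)(3) + (19)(4) = 76

76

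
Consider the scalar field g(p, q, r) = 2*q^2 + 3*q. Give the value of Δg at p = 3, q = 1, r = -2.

∂²g/∂p² = 0
∂²g/∂q² = 4
∂²g/∂r² = 0
∇²g = 4
At (3, 1, -2): 4.

4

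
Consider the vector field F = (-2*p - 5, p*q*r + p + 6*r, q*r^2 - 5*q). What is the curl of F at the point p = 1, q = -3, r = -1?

(-7, 0, 4)

(∇×F)₁ = ∂F₃/∂q − ∂F₂/∂r = -p*q + r^2 - 11
(∇×F)₂ = ∂F₁/∂r − ∂F₃/∂p = 0
(∇×F)₃ = ∂F₂/∂p − ∂F₁/∂q = q*r + 1
∇×F = (-p*q + r^2 - 11, 0, q*r + 1)
At (1, -3, -1): (-7, 0, 4).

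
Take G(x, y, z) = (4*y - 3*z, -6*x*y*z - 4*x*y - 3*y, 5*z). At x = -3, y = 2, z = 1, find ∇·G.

32

∂G₁/∂x = 0
∂G₂/∂y = -6*x*z - 4*x - 3
∂G₃/∂z = 5
∇·G = -6*x*z - 4*x + 2
At (-3, 2, 1): 32.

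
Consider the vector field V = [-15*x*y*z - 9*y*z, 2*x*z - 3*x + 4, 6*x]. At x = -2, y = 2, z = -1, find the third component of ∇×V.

16

(∇×V)_3 = ∂V₂/∂x − ∂V₁/∂y
= 2*z - 3 − (-15*x*z - 9*z)
= 15*x*z + 11*z - 3
At (-2, 2, -1): 16.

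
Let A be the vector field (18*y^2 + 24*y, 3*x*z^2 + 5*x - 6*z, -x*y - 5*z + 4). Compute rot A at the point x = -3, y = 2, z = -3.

(-45, 2, -64)

(∇×A)₁ = ∂A₃/∂y − ∂A₂/∂z = -6*x*z - x + 6
(∇×A)₂ = ∂A₁/∂z − ∂A₃/∂x = y
(∇×A)₃ = ∂A₂/∂x − ∂A₁/∂y = -36*y + 3*z^2 - 19
∇×A = (-6*x*z - x + 6, y, -36*y + 3*z^2 - 19)
At (-3, 2, -3): (-45, 2, -64).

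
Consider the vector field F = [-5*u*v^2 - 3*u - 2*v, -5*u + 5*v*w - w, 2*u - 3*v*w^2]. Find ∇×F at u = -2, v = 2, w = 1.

(∇×F)₁ = ∂F₃/∂v − ∂F₂/∂w = -5*v - 3*w^2 + 1
(∇×F)₂ = ∂F₁/∂w − ∂F₃/∂u = -2
(∇×F)₃ = ∂F₂/∂u − ∂F₁/∂v = 10*u*v - 3
∇×F = (-5*v - 3*w^2 + 1, -2, 10*u*v - 3)
At (-2, 2, 1): (-12, -2, -43).

(-12, -2, -43)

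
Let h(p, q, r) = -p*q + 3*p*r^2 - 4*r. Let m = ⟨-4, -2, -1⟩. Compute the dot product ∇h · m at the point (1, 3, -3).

-72

∂h/∂p = -q + 3*r^2
∂h/∂q = -p
∂h/∂r = 6*p*r - 4
∇h at (1, 3, -3) = (24, -1, -22)
∇h · m = (24)(-4) + (-1)(-2) + (-22)(-1) = -72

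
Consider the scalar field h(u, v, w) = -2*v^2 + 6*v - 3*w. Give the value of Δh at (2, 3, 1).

-4

∂²h/∂u² = 0
∂²h/∂v² = -4
∂²h/∂w² = 0
∇²h = -4
At (2, 3, 1): -4.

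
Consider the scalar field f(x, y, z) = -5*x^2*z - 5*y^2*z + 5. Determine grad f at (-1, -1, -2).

(-20, -20, -10)

∂f/∂x = -10*x*z
∂f/∂y = -10*y*z
∂f/∂z = -5*x^2 - 5*y^2
∇f = (-10*x*z, -10*y*z, -5*x^2 - 5*y^2)
At (-1, -1, -2): (-20, -20, -10).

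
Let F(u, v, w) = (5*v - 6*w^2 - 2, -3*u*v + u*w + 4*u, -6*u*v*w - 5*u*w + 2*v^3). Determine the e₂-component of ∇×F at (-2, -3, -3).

(∇×F)_2 = ∂F₁/∂w − ∂F₃/∂u
= -12*w − (-6*v*w - 5*w)
= 6*v*w - 7*w
At (-2, -3, -3): 75.

75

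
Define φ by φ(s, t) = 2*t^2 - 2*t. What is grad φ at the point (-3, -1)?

∂φ/∂s = 0
∂φ/∂t = 4*t - 2
∇φ = (0, 4*t - 2)
At (-3, -1): (0, -6).

(0, -6)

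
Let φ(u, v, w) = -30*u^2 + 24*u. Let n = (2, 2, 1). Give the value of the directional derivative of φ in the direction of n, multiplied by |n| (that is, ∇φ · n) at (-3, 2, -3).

∂φ/∂u = -60*u + 24
∂φ/∂v = 0
∂φ/∂w = 0
∇φ at (-3, 2, -3) = (204, 0, 0)
∇φ · n = (204)(2) + (0)(2) + (0)(1) = 408

408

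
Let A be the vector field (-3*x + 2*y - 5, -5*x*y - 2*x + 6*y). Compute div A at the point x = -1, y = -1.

8

∂A₁/∂x = -3
∂A₂/∂y = -5*x + 6
∇·A = -5*x + 3
At (-1, -1): 8.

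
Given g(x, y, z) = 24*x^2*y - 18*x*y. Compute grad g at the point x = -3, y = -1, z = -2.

(162, 270, 0)

∂g/∂x = 48*x*y - 18*y
∂g/∂y = 24*x^2 - 18*x
∂g/∂z = 0
∇g = (48*x*y - 18*y, 24*x^2 - 18*x, 0)
At (-3, -1, -2): (162, 270, 0).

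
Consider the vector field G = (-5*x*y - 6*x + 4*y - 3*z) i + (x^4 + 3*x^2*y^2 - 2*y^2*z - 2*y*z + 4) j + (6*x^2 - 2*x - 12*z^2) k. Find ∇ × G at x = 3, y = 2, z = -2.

(∇×G)₁ = ∂G₃/∂y − ∂G₂/∂z = 2*y^2 + 2*y
(∇×G)₂ = ∂G₁/∂z − ∂G₃/∂x = -12*x - 1
(∇×G)₃ = ∂G₂/∂x − ∂G₁/∂y = 4*x^3 + 6*x*y^2 + 5*x - 4
∇×G = (2*y^2 + 2*y, -12*x - 1, 4*x^3 + 6*x*y^2 + 5*x - 4)
At (3, 2, -2): (12, -37, 191).

(12, -37, 191)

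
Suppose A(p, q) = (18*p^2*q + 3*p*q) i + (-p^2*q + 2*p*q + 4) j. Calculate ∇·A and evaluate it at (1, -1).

∂A₁/∂p = 36*p*q + 3*q
∂A₂/∂q = -p^2 + 2*p
∇·A = -p^2 + 36*p*q + 2*p + 3*q
At (1, -1): -38.

-38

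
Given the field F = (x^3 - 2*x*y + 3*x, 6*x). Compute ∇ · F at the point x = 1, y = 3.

∂F₁/∂x = 3*x^2 - 2*y + 3
∂F₂/∂y = 0
∇·F = 3*x^2 - 2*y + 3
At (1, 3): 0.

0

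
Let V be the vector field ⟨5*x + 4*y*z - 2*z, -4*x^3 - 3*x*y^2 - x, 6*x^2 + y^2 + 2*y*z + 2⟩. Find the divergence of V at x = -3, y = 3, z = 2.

65

∂V₁/∂x = 5
∂V₂/∂y = -6*x*y
∂V₃/∂z = 2*y
∇·V = -6*x*y + 2*y + 5
At (-3, 3, 2): 65.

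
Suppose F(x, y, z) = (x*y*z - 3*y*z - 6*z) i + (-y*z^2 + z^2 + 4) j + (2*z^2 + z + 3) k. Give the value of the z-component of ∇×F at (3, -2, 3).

0

(∇×F)_3 = ∂F₂/∂x − ∂F₁/∂y
= 0 − (x*z - 3*z)
= -x*z + 3*z
At (3, -2, 3): 0.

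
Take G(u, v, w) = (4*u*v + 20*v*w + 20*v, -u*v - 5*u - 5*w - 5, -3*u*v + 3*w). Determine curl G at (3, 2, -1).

(-4, 46, -19)

(∇×G)₁ = ∂G₃/∂v − ∂G₂/∂w = -3*u + 5
(∇×G)₂ = ∂G₁/∂w − ∂G₃/∂u = 23*v
(∇×G)₃ = ∂G₂/∂u − ∂G₁/∂v = -4*u - v - 20*w - 25
∇×G = (-3*u + 5, 23*v, -4*u - v - 20*w - 25)
At (3, 2, -1): (-4, 46, -19).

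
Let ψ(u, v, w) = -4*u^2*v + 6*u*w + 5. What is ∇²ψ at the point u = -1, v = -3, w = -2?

24

∂²ψ/∂u² = -8*v
∂²ψ/∂v² = 0
∂²ψ/∂w² = 0
∇²ψ = -8*v
At (-1, -3, -2): 24.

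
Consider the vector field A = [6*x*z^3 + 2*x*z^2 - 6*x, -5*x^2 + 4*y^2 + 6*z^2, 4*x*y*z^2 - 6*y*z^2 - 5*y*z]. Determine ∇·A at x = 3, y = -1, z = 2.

23

∂A₁/∂x = 6*z^3 + 2*z^2 - 6
∂A₂/∂y = 8*y
∂A₃/∂z = 8*x*y*z - 12*y*z - 5*y
∇·A = 8*x*y*z - 12*y*z + 3*y + 6*z^3 + 2*z^2 - 6
At (3, -1, 2): 23.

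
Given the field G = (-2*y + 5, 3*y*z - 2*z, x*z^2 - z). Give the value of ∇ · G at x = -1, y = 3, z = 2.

∂G₁/∂x = 0
∂G₂/∂y = 3*z
∂G₃/∂z = 2*x*z - 1
∇·G = 2*x*z + 3*z - 1
At (-1, 3, 2): 1.

1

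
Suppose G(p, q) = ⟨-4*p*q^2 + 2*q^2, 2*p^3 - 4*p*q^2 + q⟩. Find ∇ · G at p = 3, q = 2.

∂G₁/∂p = -4*q^2
∂G₂/∂q = -8*p*q + 1
∇·G = -8*p*q - 4*q^2 + 1
At (3, 2): -63.

-63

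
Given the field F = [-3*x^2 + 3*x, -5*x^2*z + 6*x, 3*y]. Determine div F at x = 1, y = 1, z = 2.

-3

∂F₁/∂x = -6*x + 3
∂F₂/∂y = 0
∂F₃/∂z = 0
∇·F = -6*x + 3
At (1, 1, 2): -3.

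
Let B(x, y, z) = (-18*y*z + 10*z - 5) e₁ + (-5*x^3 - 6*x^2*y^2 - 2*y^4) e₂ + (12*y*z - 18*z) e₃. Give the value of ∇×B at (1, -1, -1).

(∇×B)₁ = ∂B₃/∂y − ∂B₂/∂z = 12*z
(∇×B)₂ = ∂B₁/∂z − ∂B₃/∂x = -18*y + 10
(∇×B)₃ = ∂B₂/∂x − ∂B₁/∂y = -15*x^2 - 12*x*y^2 + 18*z
∇×B = (12*z, -18*y + 10, -15*x^2 - 12*x*y^2 + 18*z)
At (1, -1, -1): (-12, 28, -45).

(-12, 28, -45)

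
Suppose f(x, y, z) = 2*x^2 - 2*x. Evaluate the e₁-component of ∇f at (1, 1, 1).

2

(∇f)_1 = ∂f/∂x = 4*x - 2
At (1, 1, 1): 2.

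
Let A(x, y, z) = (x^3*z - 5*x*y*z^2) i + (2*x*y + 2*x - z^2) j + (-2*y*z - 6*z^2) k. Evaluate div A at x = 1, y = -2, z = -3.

∂A₁/∂x = 3*x^2*z - 5*y*z^2
∂A₂/∂y = 2*x
∂A₃/∂z = -2*y - 12*z
∇·A = 3*x^2*z + 2*x - 5*y*z^2 - 2*y - 12*z
At (1, -2, -3): 123.

123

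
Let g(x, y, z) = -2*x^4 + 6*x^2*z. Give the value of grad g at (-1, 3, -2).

(32, 0, 6)

∂g/∂x = -8*x^3 + 12*x*z
∂g/∂y = 0
∂g/∂z = 6*x^2
∇g = (-8*x^3 + 12*x*z, 0, 6*x^2)
At (-1, 3, -2): (32, 0, 6).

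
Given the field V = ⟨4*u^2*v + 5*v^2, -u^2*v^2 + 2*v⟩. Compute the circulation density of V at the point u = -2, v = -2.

20

∂V₂/∂u = -2*u*v^2
∂V₁/∂v = 4*u^2 + 10*v
Scalar curl = -4*u^2 - 2*u*v^2 - 10*v
At (-2, -2): 20.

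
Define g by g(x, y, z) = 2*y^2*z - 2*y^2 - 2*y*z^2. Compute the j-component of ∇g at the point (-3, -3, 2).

-20

(∇g)_2 = ∂g/∂y = 4*y*z - 4*y - 2*z^2
At (-3, -3, 2): -20.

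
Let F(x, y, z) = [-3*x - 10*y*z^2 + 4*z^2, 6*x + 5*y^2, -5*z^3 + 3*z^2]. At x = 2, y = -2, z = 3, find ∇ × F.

(0, 144, 96)

(∇×F)₁ = ∂F₃/∂y − ∂F₂/∂z = 0
(∇×F)₂ = ∂F₁/∂z − ∂F₃/∂x = -20*y*z + 8*z
(∇×F)₃ = ∂F₂/∂x − ∂F₁/∂y = 10*z^2 + 6
∇×F = (0, -20*y*z + 8*z, 10*z^2 + 6)
At (2, -2, 3): (0, 144, 96).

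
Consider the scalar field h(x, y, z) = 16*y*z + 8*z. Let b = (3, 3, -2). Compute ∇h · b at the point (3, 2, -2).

-176

∂h/∂x = 0
∂h/∂y = 16*z
∂h/∂z = 16*y + 8
∇h at (3, 2, -2) = (0, -32, 40)
∇h · b = (0)(3) + (-32)(3) + (40)(-2) = -176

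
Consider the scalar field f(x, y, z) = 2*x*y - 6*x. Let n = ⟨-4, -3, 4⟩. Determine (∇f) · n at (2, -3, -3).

36

∂f/∂x = 2*y - 6
∂f/∂y = 2*x
∂f/∂z = 0
∇f at (2, -3, -3) = (-12, 4, 0)
∇f · n = (-12)(-4) + (4)(-3) + (0)(4) = 36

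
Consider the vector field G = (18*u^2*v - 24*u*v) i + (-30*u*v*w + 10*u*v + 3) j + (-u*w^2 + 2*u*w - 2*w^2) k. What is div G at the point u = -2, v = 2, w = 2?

-96

∂G₁/∂u = 36*u*v - 24*v
∂G₂/∂v = -30*u*w + 10*u
∂G₃/∂w = -2*u*w + 2*u - 4*w
∇·G = 36*u*v - 32*u*w + 12*u - 24*v - 4*w
At (-2, 2, 2): -96.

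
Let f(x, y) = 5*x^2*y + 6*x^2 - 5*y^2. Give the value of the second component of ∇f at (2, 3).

-10

(∇f)_2 = ∂f/∂y = 5*x^2 - 10*y
At (2, 3): -10.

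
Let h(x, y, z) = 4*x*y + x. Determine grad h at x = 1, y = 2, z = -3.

∂h/∂x = 4*y + 1
∂h/∂y = 4*x
∂h/∂z = 0
∇h = (4*y + 1, 4*x, 0)
At (1, 2, -3): (9, 4, 0).

(9, 4, 0)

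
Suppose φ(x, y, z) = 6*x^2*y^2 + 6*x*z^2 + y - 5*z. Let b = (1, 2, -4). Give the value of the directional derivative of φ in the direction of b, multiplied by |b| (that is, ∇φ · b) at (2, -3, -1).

52

∂φ/∂x = 12*x*y^2 + 6*z^2
∂φ/∂y = 12*x^2*y + 1
∂φ/∂z = 12*x*z - 5
∇φ at (2, -3, -1) = (222, -143, -29)
∇φ · b = (222)(1) + (-143)(2) + (-29)(-4) = 52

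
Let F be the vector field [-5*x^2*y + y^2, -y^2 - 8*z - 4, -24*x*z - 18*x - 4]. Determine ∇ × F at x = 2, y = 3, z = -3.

(8, -54, 14)

(∇×F)₁ = ∂F₃/∂y − ∂F₂/∂z = 8
(∇×F)₂ = ∂F₁/∂z − ∂F₃/∂x = 24*z + 18
(∇×F)₃ = ∂F₂/∂x − ∂F₁/∂y = 5*x^2 - 2*y
∇×F = (8, 24*z + 18, 5*x^2 - 2*y)
At (2, 3, -3): (8, -54, 14).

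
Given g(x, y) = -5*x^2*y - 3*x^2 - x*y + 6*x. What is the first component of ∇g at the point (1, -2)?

(∇g)_1 = ∂g/∂x = -10*x*y - 6*x - y + 6
At (1, -2): 22.

22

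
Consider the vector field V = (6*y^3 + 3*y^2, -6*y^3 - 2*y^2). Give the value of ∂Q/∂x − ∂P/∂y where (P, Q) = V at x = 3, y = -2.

∂V₂/∂x = 0
∂V₁/∂y = 18*y^2 + 6*y
Scalar curl = -18*y^2 - 6*y
At (3, -2): -60.

-60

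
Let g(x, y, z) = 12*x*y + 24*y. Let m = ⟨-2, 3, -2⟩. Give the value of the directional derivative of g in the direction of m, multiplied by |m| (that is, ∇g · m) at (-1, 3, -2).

-36

∂g/∂x = 12*y
∂g/∂y = 12*x + 24
∂g/∂z = 0
∇g at (-1, 3, -2) = (36, 12, 0)
∇g · m = (36)(-2) + (12)(3) + (0)(-2) = -36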